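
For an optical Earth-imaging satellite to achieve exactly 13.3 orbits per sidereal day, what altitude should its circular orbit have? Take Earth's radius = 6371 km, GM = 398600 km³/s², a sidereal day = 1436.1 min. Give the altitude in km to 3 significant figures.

1140 km

Required period T = 86166 / 13.3 = 6478.6 s.
From T = 2π√(a³/μ): a = (μ T²/4π²)^(1/3) = (398600 × 6478.6² / 4π²)^(1/3) = 7511 km.
Altitude h = a − R = 7511 − 6371 = 1140 km.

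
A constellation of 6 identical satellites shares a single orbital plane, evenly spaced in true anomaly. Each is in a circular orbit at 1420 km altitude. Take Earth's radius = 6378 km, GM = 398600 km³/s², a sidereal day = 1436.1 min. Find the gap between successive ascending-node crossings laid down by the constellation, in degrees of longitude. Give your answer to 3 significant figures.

4.77°

Semi-major axis a = 6378 + 1420 = 7798 km. Period T = 2π√(a³/μ) = 2π√(7798³/398600) = 6853.1 s = 114.22 min.
Single-satellite node shift = (6853.1/86166) × 360° = 28.63°.
With 6 satellites evenly phased, successive equator crossings are 28.63/6 = 4.772° apart.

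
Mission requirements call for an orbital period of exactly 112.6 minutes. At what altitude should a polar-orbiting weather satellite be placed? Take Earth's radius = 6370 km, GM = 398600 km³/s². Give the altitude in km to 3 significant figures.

1350 km

T = 112.6 min = 6756.0 s.
From T = 2π√(a³/μ): a = (μ T²/4π²)^(1/3) = (398600 × 6756.0² / 4π²)^(1/3) = 7724 km.
Altitude h = a − R = 7724 − 6370 = 1354 km.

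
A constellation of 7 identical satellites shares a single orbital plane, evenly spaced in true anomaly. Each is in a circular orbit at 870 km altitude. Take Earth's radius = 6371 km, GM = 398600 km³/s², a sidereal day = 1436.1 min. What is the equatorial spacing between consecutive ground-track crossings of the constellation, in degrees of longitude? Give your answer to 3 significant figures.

Semi-major axis a = 6371 + 870 = 7241 km. Period T = 2π√(a³/μ) = 2π√(7241³/398600) = 6132.1 s = 102.20 min.
Single-satellite node shift = (6132.1/86166) × 360° = 25.62°.
With 7 satellites evenly phased, successive equator crossings are 25.62/7 = 3.660° apart.

3.66°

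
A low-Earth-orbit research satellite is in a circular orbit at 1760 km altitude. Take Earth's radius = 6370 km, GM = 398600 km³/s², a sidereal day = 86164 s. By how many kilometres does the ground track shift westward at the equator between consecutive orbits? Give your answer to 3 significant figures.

3390 km

Semi-major axis a = 6370 + 1760 = 8130 km. Period T = 2π√(a³/μ) = 2π√(8130³/398600) = 7295.4 s = 121.59 min.
During one orbit Earth rotates (7295.4 / 86164) × 360° = 30.48°.
At the equator that is 30.48° × (2π·6370/360) km/° = 30.48 × 111.2 = 3389 km.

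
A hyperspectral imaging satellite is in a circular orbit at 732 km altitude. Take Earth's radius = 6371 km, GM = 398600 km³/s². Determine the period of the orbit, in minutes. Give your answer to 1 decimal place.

Semi-major axis a = 6371 + 732 = 7103 km. Period T = 2π√(a³/μ) = 2π√(7103³/398600) = 5957.6 s = 99.29 min.

99.3 min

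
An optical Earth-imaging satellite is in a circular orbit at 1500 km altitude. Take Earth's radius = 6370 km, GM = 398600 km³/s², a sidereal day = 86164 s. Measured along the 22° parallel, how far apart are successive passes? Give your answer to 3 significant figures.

Semi-major axis a = 6370 + 1500 = 7870 km. Period T = 2π√(a³/μ) = 2π√(7870³/398600) = 6948.2 s = 115.80 min.
Node shift per orbit = (6948.2/86164) × 360° = 29.03°.
Equatorial spacing = 29.03 × 111.2 km/° = 3228 km.
At 22° latitude, spacing = 3228 × cos(22°) = 2992 km.

2990 km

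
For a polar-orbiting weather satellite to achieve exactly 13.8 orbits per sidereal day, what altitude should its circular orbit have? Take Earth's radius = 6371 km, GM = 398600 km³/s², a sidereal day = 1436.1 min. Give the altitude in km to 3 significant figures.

958 km

Required period T = 86166 / 13.8 = 6243.9 s.
From T = 2π√(a³/μ): a = (μ T²/4π²)^(1/3) = (398600 × 6243.9² / 4π²)^(1/3) = 7329 km.
Altitude h = a − R = 7329 − 6371 = 958 km.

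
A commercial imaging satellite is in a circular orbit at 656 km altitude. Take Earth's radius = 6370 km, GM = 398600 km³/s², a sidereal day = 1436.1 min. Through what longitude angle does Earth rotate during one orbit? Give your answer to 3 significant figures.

Semi-major axis a = 6370 + 656 = 7026 km. Period T = 2π√(a³/μ) = 2π√(7026³/398600) = 5861.0 s = 97.68 min.
During one orbit Earth rotates (5861.0 / 86166) × 360° = 24.49°.

24.5°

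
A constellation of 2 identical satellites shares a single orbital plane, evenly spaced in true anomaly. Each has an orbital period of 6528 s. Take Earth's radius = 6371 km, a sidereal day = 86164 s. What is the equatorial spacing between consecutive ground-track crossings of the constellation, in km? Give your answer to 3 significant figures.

1520 km

Single-satellite node shift = (6528.0/86164) × 360° = 27.27°.
With 2 satellites evenly phased, successive equator crossings are 27.27/2 = 13.637° apart.
That is 13.637 × 111.2 = 1516 km at the equator.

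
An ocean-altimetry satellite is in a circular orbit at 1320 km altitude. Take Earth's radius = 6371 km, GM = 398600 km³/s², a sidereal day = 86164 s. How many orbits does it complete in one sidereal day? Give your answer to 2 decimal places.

Semi-major axis a = 6371 + 1320 = 7691 km. Period T = 2π√(a³/μ) = 2π√(7691³/398600) = 6712.5 s = 111.88 min.
Orbits per sidereal day = 86164 / 6712.5 = 12.836.

12.84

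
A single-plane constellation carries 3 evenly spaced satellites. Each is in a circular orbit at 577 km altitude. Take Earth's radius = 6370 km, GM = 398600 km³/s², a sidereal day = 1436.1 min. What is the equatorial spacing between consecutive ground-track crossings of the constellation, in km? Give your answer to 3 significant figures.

Semi-major axis a = 6370 + 577 = 6947 km. Period T = 2π√(a³/μ) = 2π√(6947³/398600) = 5762.4 s = 96.04 min.
Single-satellite node shift = (5762.4/86166) × 360° = 24.08°.
With 3 satellites evenly phased, successive equator crossings are 24.08/3 = 8.025° apart.
That is 8.025 × 111.2 = 892 km at the equator.

892 km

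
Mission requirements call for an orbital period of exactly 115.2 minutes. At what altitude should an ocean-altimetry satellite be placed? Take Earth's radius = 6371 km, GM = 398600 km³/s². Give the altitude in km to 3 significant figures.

T = 115.2 min = 6912.0 s.
From T = 2π√(a³/μ): a = (μ T²/4π²)^(1/3) = (398600 × 6912.0² / 4π²)^(1/3) = 7843 km.
Altitude h = a − R = 7843 − 6371 = 1472 km.

1470 km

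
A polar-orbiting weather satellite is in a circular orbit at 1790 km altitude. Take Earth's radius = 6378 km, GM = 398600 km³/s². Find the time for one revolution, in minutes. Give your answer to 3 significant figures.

Semi-major axis a = 6378 + 1790 = 8168 km. Period T = 2π√(a³/μ) = 2π√(8168³/398600) = 7346.6 s = 122.44 min.

122 min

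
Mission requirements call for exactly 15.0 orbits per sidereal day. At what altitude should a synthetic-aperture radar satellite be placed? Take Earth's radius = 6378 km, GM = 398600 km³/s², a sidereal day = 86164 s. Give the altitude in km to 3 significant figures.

Required period T = 86164 / 15.0 = 5744.3 s.
From T = 2π√(a³/μ): a = (μ T²/4π²)^(1/3) = (398600 × 5744.3² / 4π²)^(1/3) = 6932 km.
Altitude h = a − R = 6932 − 6378 = 554 km.

554 km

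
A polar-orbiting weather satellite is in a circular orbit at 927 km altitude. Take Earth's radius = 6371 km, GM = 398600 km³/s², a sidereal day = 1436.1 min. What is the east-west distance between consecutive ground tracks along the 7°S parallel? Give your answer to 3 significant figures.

Semi-major axis a = 6371 + 927 = 7298 km. Period T = 2π√(a³/μ) = 2π√(7298³/398600) = 6204.6 s = 103.41 min.
Node shift per orbit = (6204.6/86166) × 360° = 25.92°.
Equatorial spacing = 25.92 × 111.2 km/° = 2882 km.
At 7° latitude, spacing = 2882 × cos(7°) = 2861 km.

2860 km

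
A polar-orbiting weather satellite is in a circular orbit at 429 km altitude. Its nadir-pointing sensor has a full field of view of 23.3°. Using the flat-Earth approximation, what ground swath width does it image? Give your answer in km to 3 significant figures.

Half-angle = 23.3°/2 = 11.65°.
Swath width ≈ 2h·tan(θ/2) = 2 × 429 × tan(11.65°) = 176.9 km.

177 km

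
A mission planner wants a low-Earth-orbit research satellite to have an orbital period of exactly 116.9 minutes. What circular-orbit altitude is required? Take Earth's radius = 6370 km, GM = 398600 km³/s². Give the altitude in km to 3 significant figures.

T = 116.9 min = 7014.0 s.
From T = 2π√(a³/μ): a = (μ T²/4π²)^(1/3) = (398600 × 7014.0² / 4π²)^(1/3) = 7920 km.
Altitude h = a − R = 7920 − 6370 = 1550 km.

1550 km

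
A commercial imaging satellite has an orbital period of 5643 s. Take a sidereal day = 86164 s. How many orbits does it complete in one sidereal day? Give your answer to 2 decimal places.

Orbits per sidereal day = 86164 / 5643.0 = 15.269.

15.27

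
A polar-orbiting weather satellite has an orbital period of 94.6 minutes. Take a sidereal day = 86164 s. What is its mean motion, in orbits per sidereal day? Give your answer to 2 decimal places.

T = 94.6 min = 5676.0 s.
Orbits per sidereal day = 86164 / 5676.0 = 15.180.

15.18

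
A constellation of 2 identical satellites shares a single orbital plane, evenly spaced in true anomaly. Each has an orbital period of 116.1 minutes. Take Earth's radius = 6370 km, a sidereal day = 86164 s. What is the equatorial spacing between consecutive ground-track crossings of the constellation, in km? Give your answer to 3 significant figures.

1620 km

T = 116.1 min = 6966.0 s.
Single-satellite node shift = (6966.0/86164) × 360° = 29.10°.
With 2 satellites evenly phased, successive equator crossings are 29.10/2 = 14.552° apart.
That is 14.552 × 111.2 = 1618 km at the equator.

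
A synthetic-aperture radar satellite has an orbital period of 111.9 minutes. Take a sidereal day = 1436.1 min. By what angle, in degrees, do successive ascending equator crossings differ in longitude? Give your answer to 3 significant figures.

T = 111.9 min = 6714.0 s.
During one orbit Earth rotates (6714.0 / 86166) × 360° = 28.05°.

28.1°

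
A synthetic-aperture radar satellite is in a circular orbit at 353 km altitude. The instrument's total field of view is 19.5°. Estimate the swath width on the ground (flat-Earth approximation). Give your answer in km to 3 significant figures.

Half-angle = 19.5°/2 = 9.75°.
Swath width ≈ 2h·tan(θ/2) = 2 × 353 × tan(9.75°) = 121.3 km.

121 km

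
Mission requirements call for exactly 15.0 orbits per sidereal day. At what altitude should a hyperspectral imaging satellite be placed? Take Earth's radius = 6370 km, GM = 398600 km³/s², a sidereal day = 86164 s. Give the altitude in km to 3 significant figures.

562 km

Required period T = 86164 / 15.0 = 5744.3 s.
From T = 2π√(a³/μ): a = (μ T²/4π²)^(1/3) = (398600 × 5744.3² / 4π²)^(1/3) = 6932 km.
Altitude h = a − R = 6932 − 6370 = 562 km.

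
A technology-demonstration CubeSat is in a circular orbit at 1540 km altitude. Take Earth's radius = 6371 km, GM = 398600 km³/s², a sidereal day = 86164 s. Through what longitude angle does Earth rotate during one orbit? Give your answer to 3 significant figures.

29.3°

Semi-major axis a = 6371 + 1540 = 7911 km. Period T = 2π√(a³/μ) = 2π√(7911³/398600) = 7002.6 s = 116.71 min.
During one orbit Earth rotates (7002.6 / 86164) × 360° = 29.26°.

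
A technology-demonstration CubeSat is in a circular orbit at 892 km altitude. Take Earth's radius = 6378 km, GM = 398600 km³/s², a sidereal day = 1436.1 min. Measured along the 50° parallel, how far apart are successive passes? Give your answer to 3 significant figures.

Semi-major axis a = 6378 + 892 = 7270 km. Period T = 2π√(a³/μ) = 2π√(7270³/398600) = 6169.0 s = 102.82 min.
Node shift per orbit = (6169.0/86166) × 360° = 25.77°.
Equatorial spacing = 25.77 × 111.3 km/° = 2869 km.
At 50° latitude, spacing = 2869 × cos(50°) = 1844 km.

1840 km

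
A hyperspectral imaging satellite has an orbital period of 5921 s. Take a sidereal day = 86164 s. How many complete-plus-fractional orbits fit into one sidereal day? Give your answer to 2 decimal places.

Orbits per sidereal day = 86164 / 5921.0 = 14.552.

14.55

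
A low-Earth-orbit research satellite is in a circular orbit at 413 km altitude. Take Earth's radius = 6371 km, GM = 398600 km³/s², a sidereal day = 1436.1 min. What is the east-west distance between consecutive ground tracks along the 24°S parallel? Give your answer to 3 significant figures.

2360 km

Semi-major axis a = 6371 + 413 = 6784 km. Period T = 2π√(a³/μ) = 2π√(6784³/398600) = 5560.8 s = 92.68 min.
Node shift per orbit = (5560.8/86166) × 360° = 23.23°.
Equatorial spacing = 23.23 × 111.2 km/° = 2583 km.
At 24° latitude, spacing = 2583 × cos(24°) = 2360 km.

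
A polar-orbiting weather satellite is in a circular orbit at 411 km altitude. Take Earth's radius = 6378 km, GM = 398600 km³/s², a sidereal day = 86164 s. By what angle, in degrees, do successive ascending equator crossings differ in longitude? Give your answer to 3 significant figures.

23.3°

Semi-major axis a = 6378 + 411 = 6789 km. Period T = 2π√(a³/μ) = 2π√(6789³/398600) = 5567.0 s = 92.78 min.
During one orbit Earth rotates (5567.0 / 86164) × 360° = 23.26°.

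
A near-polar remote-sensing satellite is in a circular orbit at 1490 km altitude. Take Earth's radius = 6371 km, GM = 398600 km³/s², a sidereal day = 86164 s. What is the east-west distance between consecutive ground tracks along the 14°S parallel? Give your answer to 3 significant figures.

Semi-major axis a = 6371 + 1490 = 7861 km. Period T = 2π√(a³/μ) = 2π√(7861³/398600) = 6936.3 s = 115.61 min.
Node shift per orbit = (6936.3/86164) × 360° = 28.98°.
Equatorial spacing = 28.98 × 111.2 km/° = 3222 km.
At 14° latitude, spacing = 3222 × cos(14°) = 3127 km.

3130 km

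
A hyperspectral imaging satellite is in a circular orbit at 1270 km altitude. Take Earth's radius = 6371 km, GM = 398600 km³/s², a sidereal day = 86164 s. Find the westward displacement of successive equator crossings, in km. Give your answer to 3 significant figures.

Semi-major axis a = 6371 + 1270 = 7641 km. Period T = 2π√(a³/μ) = 2π√(7641³/398600) = 6647.2 s = 110.79 min.
During one orbit Earth rotates (6647.2 / 86164) × 360° = 27.77°.
At the equator that is 27.77° × (2π·6371/360) km/° = 27.77 × 111.2 = 3088 km.

3090 km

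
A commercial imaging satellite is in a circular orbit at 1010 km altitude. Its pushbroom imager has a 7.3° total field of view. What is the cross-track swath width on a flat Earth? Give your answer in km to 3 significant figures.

Half-angle = 7.3°/2 = 3.65°.
Swath width ≈ 2h·tan(θ/2) = 2 × 1010 × tan(3.65°) = 128.9 km.

129 km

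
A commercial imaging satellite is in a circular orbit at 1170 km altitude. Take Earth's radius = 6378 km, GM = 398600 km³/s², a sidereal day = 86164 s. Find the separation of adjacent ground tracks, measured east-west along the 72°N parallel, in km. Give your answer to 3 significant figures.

Semi-major axis a = 6378 + 1170 = 7548 km. Period T = 2π√(a³/μ) = 2π√(7548³/398600) = 6526.2 s = 108.77 min.
Node shift per orbit = (6526.2/86164) × 360° = 27.27°.
Equatorial spacing = 27.27 × 111.3 km/° = 3035 km.
At 72° latitude, spacing = 3035 × cos(72°) = 938 km.

938 km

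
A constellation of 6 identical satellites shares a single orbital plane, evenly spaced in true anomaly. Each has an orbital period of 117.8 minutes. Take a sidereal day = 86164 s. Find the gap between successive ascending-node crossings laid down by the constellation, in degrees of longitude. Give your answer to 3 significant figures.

4.92°

T = 117.8 min = 7068.0 s.
Single-satellite node shift = (7068.0/86164) × 360° = 29.53°.
With 6 satellites evenly phased, successive equator crossings are 29.53/6 = 4.922° apart.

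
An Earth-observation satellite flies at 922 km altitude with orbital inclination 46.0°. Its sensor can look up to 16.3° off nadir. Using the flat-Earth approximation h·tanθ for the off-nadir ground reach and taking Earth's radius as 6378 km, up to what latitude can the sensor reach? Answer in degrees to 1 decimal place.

48.4°

For a prograde orbit the ground track reaches latitude ±i = ±46.0°.
Sensor half-swath on the ground ≈ 922·tan(16.3°) = 270 km = 2.42° of latitude.
Maximum observable latitude ≈ 46.0 + 2.42 = 48.4°.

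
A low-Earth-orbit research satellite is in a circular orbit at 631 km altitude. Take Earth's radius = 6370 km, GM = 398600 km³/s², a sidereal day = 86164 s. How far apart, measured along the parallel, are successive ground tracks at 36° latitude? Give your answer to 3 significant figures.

Semi-major axis a = 6370 + 631 = 7001 km. Period T = 2π√(a³/μ) = 2π√(7001³/398600) = 5829.8 s = 97.16 min.
Node shift per orbit = (5829.8/86164) × 360° = 24.36°.
Equatorial spacing = 24.36 × 111.2 km/° = 2708 km.
At 36° latitude, spacing = 2708 × cos(36°) = 2191 km.

2190 km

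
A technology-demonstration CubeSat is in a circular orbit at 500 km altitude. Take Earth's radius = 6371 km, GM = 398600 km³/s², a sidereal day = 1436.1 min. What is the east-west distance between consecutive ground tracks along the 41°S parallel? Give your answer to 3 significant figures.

Semi-major axis a = 6371 + 500 = 6871 km. Period T = 2π√(a³/μ) = 2π√(6871³/398600) = 5668.1 s = 94.47 min.
Node shift per orbit = (5668.1/86166) × 360° = 23.68°.
Equatorial spacing = 23.68 × 111.2 km/° = 2633 km.
At 41° latitude, spacing = 2633 × cos(41°) = 1987 km.

1990 km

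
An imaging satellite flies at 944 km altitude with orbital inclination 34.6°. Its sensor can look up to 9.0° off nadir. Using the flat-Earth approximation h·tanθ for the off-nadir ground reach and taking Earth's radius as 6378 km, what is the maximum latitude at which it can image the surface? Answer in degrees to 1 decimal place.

35.9°

For a prograde orbit the ground track reaches latitude ±i = ±34.6°.
Sensor half-swath on the ground ≈ 944·tan(9.0°) = 150 km = 1.34° of latitude.
Maximum observable latitude ≈ 34.6 + 1.34 = 35.9°.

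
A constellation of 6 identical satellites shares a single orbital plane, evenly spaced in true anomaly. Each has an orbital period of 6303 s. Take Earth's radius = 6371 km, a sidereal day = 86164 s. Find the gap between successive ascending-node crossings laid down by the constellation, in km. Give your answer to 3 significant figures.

Single-satellite node shift = (6303.0/86164) × 360° = 26.33°.
With 6 satellites evenly phased, successive equator crossings are 26.33/6 = 4.389° apart.
That is 4.389 × 111.2 = 488 km at the equator.

488 km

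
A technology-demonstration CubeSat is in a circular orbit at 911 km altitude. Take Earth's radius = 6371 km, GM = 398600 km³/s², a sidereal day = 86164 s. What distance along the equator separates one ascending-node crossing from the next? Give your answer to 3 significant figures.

Semi-major axis a = 6371 + 911 = 7282 km. Period T = 2π√(a³/μ) = 2π√(7282³/398600) = 6184.3 s = 103.07 min.
During one orbit Earth rotates (6184.3 / 86164) × 360° = 25.84°.
At the equator that is 25.84° × (2π·6371/360) km/° = 25.84 × 111.2 = 2873 km.

2870 km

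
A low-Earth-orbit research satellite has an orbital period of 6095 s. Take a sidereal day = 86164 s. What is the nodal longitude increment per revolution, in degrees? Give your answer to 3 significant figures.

25.5°

During one orbit Earth rotates (6095.0 / 86164) × 360° = 25.47°.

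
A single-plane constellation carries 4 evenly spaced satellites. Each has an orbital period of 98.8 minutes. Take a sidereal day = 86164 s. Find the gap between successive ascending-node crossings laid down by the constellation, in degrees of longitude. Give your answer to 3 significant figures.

T = 98.8 min = 5928.0 s.
Single-satellite node shift = (5928.0/86164) × 360° = 24.77°.
With 4 satellites evenly phased, successive equator crossings are 24.77/4 = 6.192° apart.

6.19°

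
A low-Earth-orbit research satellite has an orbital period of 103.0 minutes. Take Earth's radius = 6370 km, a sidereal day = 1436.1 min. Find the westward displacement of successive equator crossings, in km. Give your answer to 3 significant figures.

T = 103.0 min = 6180.0 s.
During one orbit Earth rotates (6180.0 / 86166) × 360° = 25.82°.
At the equator that is 25.82° × (2π·6370/360) km/° = 25.82 × 111.2 = 2871 km.

2870 km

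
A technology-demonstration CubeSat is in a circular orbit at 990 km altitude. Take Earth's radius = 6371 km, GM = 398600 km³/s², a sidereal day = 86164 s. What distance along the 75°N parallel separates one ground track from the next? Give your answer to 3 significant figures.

756 km

Semi-major axis a = 6371 + 990 = 7361 km. Period T = 2π√(a³/μ) = 2π√(7361³/398600) = 6285.2 s = 104.75 min.
Node shift per orbit = (6285.2/86164) × 360° = 26.26°.
Equatorial spacing = 26.26 × 111.2 km/° = 2920 km.
At 75° latitude, spacing = 2920 × cos(75°) = 756 km.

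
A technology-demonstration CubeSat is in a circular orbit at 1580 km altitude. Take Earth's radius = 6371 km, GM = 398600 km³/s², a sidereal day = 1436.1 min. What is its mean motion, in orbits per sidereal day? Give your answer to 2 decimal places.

12.21

Semi-major axis a = 6371 + 1580 = 7951 km. Period T = 2π√(a³/μ) = 2π√(7951³/398600) = 7055.8 s = 117.60 min.
Orbits per sidereal day = 86166 / 7055.8 = 12.212.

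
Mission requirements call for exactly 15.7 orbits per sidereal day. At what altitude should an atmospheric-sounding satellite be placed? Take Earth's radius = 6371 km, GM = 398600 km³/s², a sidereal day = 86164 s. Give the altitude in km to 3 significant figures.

354 km

Required period T = 86164 / 15.7 = 5488.2 s.
From T = 2π√(a³/μ): a = (μ T²/4π²)^(1/3) = (398600 × 5488.2² / 4π²)^(1/3) = 6725 km.
Altitude h = a − R = 6725 − 6371 = 354 km.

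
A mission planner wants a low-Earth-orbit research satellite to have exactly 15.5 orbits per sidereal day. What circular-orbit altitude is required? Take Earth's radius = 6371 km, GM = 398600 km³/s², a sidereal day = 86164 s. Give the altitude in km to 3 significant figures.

411 km

Required period T = 86164 / 15.5 = 5559.0 s.
From T = 2π√(a³/μ): a = (μ T²/4π²)^(1/3) = (398600 × 5559.0² / 4π²)^(1/3) = 6782 km.
Altitude h = a − R = 6782 − 6371 = 411 km.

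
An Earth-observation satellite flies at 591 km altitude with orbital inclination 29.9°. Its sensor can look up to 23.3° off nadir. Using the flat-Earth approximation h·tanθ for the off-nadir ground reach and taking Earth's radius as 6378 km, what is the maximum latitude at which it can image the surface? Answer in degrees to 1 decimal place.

For a prograde orbit the ground track reaches latitude ±i = ±29.9°.
Sensor half-swath on the ground ≈ 591·tan(23.3°) = 255 km = 2.29° of latitude.
Maximum observable latitude ≈ 29.9 + 2.29 = 32.2°.

32.2°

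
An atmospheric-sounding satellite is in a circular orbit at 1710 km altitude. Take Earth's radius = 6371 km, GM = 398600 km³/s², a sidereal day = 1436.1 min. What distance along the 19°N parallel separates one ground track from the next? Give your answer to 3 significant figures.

3180 km

Semi-major axis a = 6371 + 1710 = 8081 km. Period T = 2π√(a³/μ) = 2π√(8081³/398600) = 7229.5 s = 120.49 min.
Node shift per orbit = (7229.5/86166) × 360° = 30.20°.
Equatorial spacing = 30.20 × 111.2 km/° = 3359 km.
At 19° latitude, spacing = 3359 × cos(19°) = 3176 km.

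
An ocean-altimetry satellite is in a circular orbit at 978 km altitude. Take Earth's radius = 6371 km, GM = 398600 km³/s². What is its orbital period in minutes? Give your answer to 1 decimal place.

Semi-major axis a = 6371 + 978 = 7349 km. Period T = 2π√(a³/μ) = 2π√(7349³/398600) = 6269.8 s = 104.50 min.

104.5 min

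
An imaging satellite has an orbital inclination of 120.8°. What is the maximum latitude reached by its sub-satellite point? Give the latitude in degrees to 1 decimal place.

Retrograde orbit: the ground track reaches ±(180° − i) = ±(180 − 120.8) = ±59.2°.

59.2°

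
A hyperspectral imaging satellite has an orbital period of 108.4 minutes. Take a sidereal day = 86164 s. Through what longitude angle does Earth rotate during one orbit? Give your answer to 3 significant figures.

27.2°

T = 108.4 min = 6504.0 s.
During one orbit Earth rotates (6504.0 / 86164) × 360° = 27.17°.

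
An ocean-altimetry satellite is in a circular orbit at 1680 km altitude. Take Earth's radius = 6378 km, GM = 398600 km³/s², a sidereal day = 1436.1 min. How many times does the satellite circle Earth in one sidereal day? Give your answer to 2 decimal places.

11.97

Semi-major axis a = 6378 + 1680 = 8058 km. Period T = 2π√(a³/μ) = 2π√(8058³/398600) = 7198.7 s = 119.98 min.
Orbits per sidereal day = 86166 / 7198.7 = 11.970.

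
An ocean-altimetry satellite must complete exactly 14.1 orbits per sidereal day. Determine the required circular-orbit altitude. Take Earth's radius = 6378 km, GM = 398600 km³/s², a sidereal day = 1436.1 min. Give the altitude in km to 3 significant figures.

846 km

Required period T = 86166 / 14.1 = 6111.1 s.
From T = 2π√(a³/μ): a = (μ T²/4π²)^(1/3) = (398600 × 6111.1² / 4π²)^(1/3) = 7224 km.
Altitude h = a − R = 7224 − 6378 = 846 km.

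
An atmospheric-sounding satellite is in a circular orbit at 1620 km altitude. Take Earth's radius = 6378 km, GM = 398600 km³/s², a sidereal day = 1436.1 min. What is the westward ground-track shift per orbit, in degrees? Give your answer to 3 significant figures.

Semi-major axis a = 6378 + 1620 = 7998 km. Period T = 2π√(a³/μ) = 2π√(7998³/398600) = 7118.4 s = 118.64 min.
During one orbit Earth rotates (7118.4 / 86166) × 360° = 29.74°.

29.7°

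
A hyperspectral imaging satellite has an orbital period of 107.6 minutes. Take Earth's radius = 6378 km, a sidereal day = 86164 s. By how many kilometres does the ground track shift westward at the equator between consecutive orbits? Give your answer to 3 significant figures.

T = 107.6 min = 6456.0 s.
During one orbit Earth rotates (6456.0 / 86164) × 360° = 26.97°.
At the equator that is 26.97° × (2π·6378/360) km/° = 26.97 × 111.3 = 3003 km.

3000 km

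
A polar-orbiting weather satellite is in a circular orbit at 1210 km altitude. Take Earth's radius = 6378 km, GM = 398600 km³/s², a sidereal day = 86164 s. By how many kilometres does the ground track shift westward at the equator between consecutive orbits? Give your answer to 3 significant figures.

Semi-major axis a = 6378 + 1210 = 7588 km. Period T = 2π√(a³/μ) = 2π√(7588³/398600) = 6578.1 s = 109.64 min.
During one orbit Earth rotates (6578.1 / 86164) × 360° = 27.48°.
At the equator that is 27.48° × (2π·6378/360) km/° = 27.48 × 111.3 = 3059 km.

3060 km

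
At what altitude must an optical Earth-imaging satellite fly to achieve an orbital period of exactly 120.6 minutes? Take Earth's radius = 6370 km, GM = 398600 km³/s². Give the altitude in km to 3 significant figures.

T = 120.6 min = 7236.0 s.
From T = 2π√(a³/μ): a = (μ T²/4π²)^(1/3) = (398600 × 7236.0² / 4π²)^(1/3) = 8086 km.
Altitude h = a − R = 8086 − 6370 = 1716 km.

1720 km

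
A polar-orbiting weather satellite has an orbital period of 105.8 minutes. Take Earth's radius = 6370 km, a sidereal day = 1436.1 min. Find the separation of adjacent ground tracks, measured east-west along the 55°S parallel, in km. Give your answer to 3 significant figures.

1690 km

T = 105.8 min = 6348.0 s.
Node shift per orbit = (6348.0/86166) × 360° = 26.52°.
Equatorial spacing = 26.52 × 111.2 km/° = 2949 km.
At 55° latitude, spacing = 2949 × cos(55°) = 1691 km.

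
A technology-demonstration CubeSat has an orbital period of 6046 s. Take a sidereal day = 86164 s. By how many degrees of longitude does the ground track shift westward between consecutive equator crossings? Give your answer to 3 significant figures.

25.3°

During one orbit Earth rotates (6046.0 / 86164) × 360° = 25.26°.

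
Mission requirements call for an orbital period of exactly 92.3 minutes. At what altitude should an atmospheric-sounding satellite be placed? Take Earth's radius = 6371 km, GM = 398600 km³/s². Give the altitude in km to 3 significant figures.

394 km

T = 92.3 min = 5538.0 s.
From T = 2π√(a³/μ): a = (μ T²/4π²)^(1/3) = (398600 × 5538.0² / 4π²)^(1/3) = 6765 km.
Altitude h = a − R = 6765 − 6371 = 394 km.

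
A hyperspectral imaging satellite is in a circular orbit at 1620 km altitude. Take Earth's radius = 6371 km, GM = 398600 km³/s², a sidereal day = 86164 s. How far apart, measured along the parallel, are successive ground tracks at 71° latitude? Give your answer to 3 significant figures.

1080 km

Semi-major axis a = 6371 + 1620 = 7991 km. Period T = 2π√(a³/μ) = 2π√(7991³/398600) = 7109.1 s = 118.48 min.
Node shift per orbit = (7109.1/86164) × 360° = 29.70°.
Equatorial spacing = 29.70 × 111.2 km/° = 3303 km.
At 71° latitude, spacing = 3303 × cos(71°) = 1075 km.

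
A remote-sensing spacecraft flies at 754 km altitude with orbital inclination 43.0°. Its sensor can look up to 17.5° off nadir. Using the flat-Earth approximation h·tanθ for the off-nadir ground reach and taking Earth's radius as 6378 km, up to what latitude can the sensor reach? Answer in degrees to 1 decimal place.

45.1°

For a prograde orbit the ground track reaches latitude ±i = ±43.0°.
Sensor half-swath on the ground ≈ 754·tan(17.5°) = 238 km = 2.14° of latitude.
Maximum observable latitude ≈ 43.0 + 2.14 = 45.1°.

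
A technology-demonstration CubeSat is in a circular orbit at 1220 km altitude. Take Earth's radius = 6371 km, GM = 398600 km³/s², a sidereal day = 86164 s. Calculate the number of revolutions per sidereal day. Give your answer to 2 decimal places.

13.09

Semi-major axis a = 6371 + 1220 = 7591 km. Period T = 2π√(a³/μ) = 2π√(7591³/398600) = 6582.0 s = 109.70 min.
Orbits per sidereal day = 86164 / 6582.0 = 13.091.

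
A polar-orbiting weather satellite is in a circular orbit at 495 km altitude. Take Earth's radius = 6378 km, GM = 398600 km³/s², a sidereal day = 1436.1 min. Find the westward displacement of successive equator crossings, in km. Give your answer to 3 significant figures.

Semi-major axis a = 6378 + 495 = 6873 km. Period T = 2π√(a³/μ) = 2π√(6873³/398600) = 5670.6 s = 94.51 min.
During one orbit Earth rotates (5670.6 / 86166) × 360° = 23.69°.
At the equator that is 23.69° × (2π·6378/360) km/° = 23.69 × 111.3 = 2637 km.

2640 km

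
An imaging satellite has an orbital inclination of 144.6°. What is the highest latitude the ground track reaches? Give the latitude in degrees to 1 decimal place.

Retrograde orbit: the ground track reaches ±(180° − i) = ±(180 − 144.6) = ±35.4°.

35.4°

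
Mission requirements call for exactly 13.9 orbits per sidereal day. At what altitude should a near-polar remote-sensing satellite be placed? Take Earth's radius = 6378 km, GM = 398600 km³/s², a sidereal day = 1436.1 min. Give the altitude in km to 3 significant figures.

916 km

Required period T = 86166 / 13.9 = 6199.0 s.
From T = 2π√(a³/μ): a = (μ T²/4π²)^(1/3) = (398600 × 6199.0² / 4π²)^(1/3) = 7294 km.
Altitude h = a − R = 7294 − 6378 = 916 km.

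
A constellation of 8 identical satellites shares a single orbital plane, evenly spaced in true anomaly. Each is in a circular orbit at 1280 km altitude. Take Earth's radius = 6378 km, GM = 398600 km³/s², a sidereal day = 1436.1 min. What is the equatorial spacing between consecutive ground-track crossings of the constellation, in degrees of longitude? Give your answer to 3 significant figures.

Semi-major axis a = 6378 + 1280 = 7658 km. Period T = 2π√(a³/μ) = 2π√(7658³/398600) = 6669.4 s = 111.16 min.
Single-satellite node shift = (6669.4/86166) × 360° = 27.86°.
With 8 satellites evenly phased, successive equator crossings are 27.86/8 = 3.483° apart.

3.48°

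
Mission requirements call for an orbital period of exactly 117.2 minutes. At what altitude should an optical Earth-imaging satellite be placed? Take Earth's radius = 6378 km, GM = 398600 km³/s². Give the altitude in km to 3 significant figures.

T = 117.2 min = 7032.0 s.
From T = 2π√(a³/μ): a = (μ T²/4π²)^(1/3) = (398600 × 7032.0² / 4π²)^(1/3) = 7933 km.
Altitude h = a − R = 7933 − 6378 = 1555 km.

1560 km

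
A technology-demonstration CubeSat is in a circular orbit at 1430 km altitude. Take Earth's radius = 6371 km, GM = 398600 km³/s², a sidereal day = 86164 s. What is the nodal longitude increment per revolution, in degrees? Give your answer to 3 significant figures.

Semi-major axis a = 6371 + 1430 = 7801 km. Period T = 2π√(a³/μ) = 2π√(7801³/398600) = 6857.0 s = 114.28 min.
During one orbit Earth rotates (6857.0 / 86164) × 360° = 28.65°.

28.6°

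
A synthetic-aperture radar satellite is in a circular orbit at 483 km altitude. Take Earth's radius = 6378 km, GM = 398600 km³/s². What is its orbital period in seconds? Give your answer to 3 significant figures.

Semi-major axis a = 6378 + 483 = 6861 km. Period T = 2π√(a³/μ) = 2π√(6861³/398600) = 5655.8 s = 94.26 min.

5660 seconds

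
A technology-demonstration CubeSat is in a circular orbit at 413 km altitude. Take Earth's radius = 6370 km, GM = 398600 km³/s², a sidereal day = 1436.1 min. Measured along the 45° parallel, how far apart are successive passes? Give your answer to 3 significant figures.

Semi-major axis a = 6370 + 413 = 6783 km. Period T = 2π√(a³/μ) = 2π√(6783³/398600) = 5559.6 s = 92.66 min.
Node shift per orbit = (5559.6/86166) × 360° = 23.23°.
Equatorial spacing = 23.23 × 111.2 km/° = 2582 km.
At 45° latitude, spacing = 2582 × cos(45°) = 1826 km.

1830 km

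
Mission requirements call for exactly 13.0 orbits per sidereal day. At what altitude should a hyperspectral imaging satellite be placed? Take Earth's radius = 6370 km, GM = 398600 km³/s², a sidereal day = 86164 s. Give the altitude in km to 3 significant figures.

Required period T = 86164 / 13.0 = 6628.0 s.
From T = 2π√(a³/μ): a = (μ T²/4π²)^(1/3) = (398600 × 6628.0² / 4π²)^(1/3) = 7626 km.
Altitude h = a − R = 7626 − 6370 = 1256 km.

1260 km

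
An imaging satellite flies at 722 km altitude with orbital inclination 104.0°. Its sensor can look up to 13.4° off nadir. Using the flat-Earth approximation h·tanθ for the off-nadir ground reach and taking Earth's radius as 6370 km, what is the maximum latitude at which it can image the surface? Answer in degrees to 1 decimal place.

Retrograde orbit: the ground track reaches ±(180° − i) = ±(180 − 104.0) = ±76.0°.
Sensor half-swath on the ground ≈ 722·tan(13.4°) = 172 km = 1.55° of latitude.
Maximum observable latitude ≈ 76.0 + 1.55 = 77.5°.

77.5°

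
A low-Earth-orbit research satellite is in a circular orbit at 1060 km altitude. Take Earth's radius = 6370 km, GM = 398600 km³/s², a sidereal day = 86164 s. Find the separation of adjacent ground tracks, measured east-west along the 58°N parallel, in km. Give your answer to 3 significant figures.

1570 km

Semi-major axis a = 6370 + 1060 = 7430 km. Period T = 2π√(a³/μ) = 2π√(7430³/398600) = 6373.7 s = 106.23 min.
Node shift per orbit = (6373.7/86164) × 360° = 26.63°.
Equatorial spacing = 26.63 × 111.2 km/° = 2961 km.
At 58° latitude, spacing = 2961 × cos(58°) = 1569 km.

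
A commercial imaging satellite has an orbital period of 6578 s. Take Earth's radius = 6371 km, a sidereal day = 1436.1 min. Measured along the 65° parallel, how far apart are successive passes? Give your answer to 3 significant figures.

1290 km

Node shift per orbit = (6578.0/86166) × 360° = 27.48°.
Equatorial spacing = 27.48 × 111.2 km/° = 3056 km.
At 65° latitude, spacing = 3056 × cos(65°) = 1291 km.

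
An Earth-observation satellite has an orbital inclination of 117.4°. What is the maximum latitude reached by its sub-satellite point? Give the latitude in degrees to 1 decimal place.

62.6°

Retrograde orbit: the ground track reaches ±(180° − i) = ±(180 − 117.4) = ±62.6°.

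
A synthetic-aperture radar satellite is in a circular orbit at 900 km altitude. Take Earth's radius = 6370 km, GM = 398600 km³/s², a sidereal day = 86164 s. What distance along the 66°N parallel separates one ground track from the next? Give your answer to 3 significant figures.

1170 km

Semi-major axis a = 6370 + 900 = 7270 km. Period T = 2π√(a³/μ) = 2π√(7270³/398600) = 6169.0 s = 102.82 min.
Node shift per orbit = (6169.0/86164) × 360° = 25.77°.
Equatorial spacing = 25.77 × 111.2 km/° = 2866 km.
At 66° latitude, spacing = 2866 × cos(66°) = 1166 km.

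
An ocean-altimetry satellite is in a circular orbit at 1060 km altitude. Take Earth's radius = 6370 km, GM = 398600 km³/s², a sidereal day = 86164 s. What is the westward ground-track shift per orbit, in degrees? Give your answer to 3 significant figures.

Semi-major axis a = 6370 + 1060 = 7430 km. Period T = 2π√(a³/μ) = 2π√(7430³/398600) = 6373.7 s = 106.23 min.
During one orbit Earth rotates (6373.7 / 86164) × 360° = 26.63°.

26.6°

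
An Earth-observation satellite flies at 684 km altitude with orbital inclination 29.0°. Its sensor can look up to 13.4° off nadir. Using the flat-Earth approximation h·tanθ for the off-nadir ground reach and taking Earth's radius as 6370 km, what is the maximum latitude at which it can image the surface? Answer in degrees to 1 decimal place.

For a prograde orbit the ground track reaches latitude ±i = ±29.0°.
Sensor half-swath on the ground ≈ 684·tan(13.4°) = 163 km = 1.47° of latitude.
Maximum observable latitude ≈ 29.0 + 1.47 = 30.5°.

30.5°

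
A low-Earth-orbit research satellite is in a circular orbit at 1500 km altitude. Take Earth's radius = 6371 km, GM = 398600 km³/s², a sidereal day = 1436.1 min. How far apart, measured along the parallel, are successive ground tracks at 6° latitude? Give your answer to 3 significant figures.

3210 km

Semi-major axis a = 6371 + 1500 = 7871 km. Period T = 2π√(a³/μ) = 2π√(7871³/398600) = 6949.5 s = 115.83 min.
Node shift per orbit = (6949.5/86166) × 360° = 29.04°.
Equatorial spacing = 29.04 × 111.2 km/° = 3229 km.
At 6° latitude, spacing = 3229 × cos(6°) = 3211 km.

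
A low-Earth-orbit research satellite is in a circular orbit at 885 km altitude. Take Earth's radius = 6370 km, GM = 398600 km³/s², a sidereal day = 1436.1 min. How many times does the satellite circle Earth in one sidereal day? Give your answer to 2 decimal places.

Semi-major axis a = 6370 + 885 = 7255 km. Period T = 2π√(a³/μ) = 2π√(7255³/398600) = 6149.9 s = 102.50 min.
Orbits per sidereal day = 86166 / 6149.9 = 14.011.

14.01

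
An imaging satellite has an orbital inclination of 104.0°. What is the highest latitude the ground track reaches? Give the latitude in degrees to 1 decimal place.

76.0°

Retrograde orbit: the ground track reaches ±(180° − i) = ±(180 − 104.0) = ±76.0°.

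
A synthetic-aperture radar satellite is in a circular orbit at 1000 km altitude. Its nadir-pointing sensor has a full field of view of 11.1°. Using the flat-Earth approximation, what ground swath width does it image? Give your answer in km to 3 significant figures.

Half-angle = 11.1°/2 = 5.55°.
Swath width ≈ 2h·tan(θ/2) = 2 × 1000 × tan(5.55°) = 194.3 km.

194 km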